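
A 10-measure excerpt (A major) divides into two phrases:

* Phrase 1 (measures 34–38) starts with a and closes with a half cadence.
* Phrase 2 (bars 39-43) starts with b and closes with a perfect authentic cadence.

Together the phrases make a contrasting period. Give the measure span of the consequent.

The phrase ending with the weaker cadence (half cadence) is the antecedent; the one ending more conclusively (perfect authentic cadence) is the consequent. The consequent is measures 39–43.

measures 39–43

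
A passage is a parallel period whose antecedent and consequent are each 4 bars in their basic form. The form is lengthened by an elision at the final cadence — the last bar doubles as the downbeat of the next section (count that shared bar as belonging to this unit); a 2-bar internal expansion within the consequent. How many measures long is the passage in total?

Basic parallel period: 4 + 4 = 8 bars.
8 (basic form) + 2 (internal expansion) = 10.
The elision shares a bar with the next section but does not change this unit's count.

10 measures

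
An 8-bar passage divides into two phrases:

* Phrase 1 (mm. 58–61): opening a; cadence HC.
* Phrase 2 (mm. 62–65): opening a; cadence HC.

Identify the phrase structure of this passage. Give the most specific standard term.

repeated phrase

Both phrases have the same opening (a) and the same cadence (half cadence): the second is a restatement, not a consequent, so this is a repeated phrase rather than a period.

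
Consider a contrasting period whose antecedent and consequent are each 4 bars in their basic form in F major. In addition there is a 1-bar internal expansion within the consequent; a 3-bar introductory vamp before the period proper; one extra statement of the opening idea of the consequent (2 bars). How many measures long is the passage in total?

14 measures

Basic contrasting period: 4 + 4 = 8 bars.
8 (basic form) + 1 (internal expansion) + 3 (introduction) + 2 (extra statement) = 14.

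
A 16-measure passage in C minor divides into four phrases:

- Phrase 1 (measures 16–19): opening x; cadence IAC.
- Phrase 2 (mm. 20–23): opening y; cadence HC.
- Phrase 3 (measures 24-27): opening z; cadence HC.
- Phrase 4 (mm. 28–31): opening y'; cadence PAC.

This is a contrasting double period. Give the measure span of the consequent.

In a double period the first pair of phrases (ending half cadence) is the large antecedent and the second pair (ending perfect authentic cadence) is the large consequent; the consequent is measures 24–31.

measures 24–31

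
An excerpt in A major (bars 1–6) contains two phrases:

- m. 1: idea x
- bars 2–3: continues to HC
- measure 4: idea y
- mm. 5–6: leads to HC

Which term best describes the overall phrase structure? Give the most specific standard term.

phrase group

The second phrase closes with a half cadence, which is not stronger than the first phrase's half cadence; without a weak→strong cadential pair there is no antecedent–consequent relationship, so this is a phrase group rather than a period.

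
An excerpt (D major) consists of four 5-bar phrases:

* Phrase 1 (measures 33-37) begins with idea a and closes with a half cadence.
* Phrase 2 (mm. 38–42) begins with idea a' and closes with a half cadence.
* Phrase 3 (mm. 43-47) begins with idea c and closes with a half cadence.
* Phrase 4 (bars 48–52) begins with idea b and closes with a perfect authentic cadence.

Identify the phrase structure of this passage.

Four phrases in two halves: the first half (measures 33–42) ends with a half cadence, the second (mm. 43–52) with a perfect authentic cadence — a large antecedent–consequent pair, i.e. a double period.
Phrase 3 begins with different material from phrase 1, making it contrasting.

contrasting double period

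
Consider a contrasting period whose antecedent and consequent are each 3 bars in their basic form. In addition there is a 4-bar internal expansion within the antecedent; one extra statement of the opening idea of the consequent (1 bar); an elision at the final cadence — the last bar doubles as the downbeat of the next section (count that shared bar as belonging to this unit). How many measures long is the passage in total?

Basic contrasting period: 3 + 3 = 6 bars.
6 (basic form) + 4 (internal expansion) + 1 (extra statement) = 11.
The elision shares a bar with the next section but does not change this unit's count.

11 measures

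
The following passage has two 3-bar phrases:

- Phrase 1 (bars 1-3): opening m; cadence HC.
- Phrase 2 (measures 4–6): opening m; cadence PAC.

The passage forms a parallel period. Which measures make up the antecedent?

measures 1–3

The phrase ending with the weaker cadence (half cadence) is the antecedent; the one ending more conclusively (perfect authentic cadence) is the consequent. The antecedent is measures 1–3.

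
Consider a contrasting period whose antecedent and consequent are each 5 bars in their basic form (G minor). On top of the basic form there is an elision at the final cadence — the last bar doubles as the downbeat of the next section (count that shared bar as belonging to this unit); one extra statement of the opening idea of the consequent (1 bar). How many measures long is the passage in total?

11 measures

Basic contrasting period: 5 + 5 = 10 bars.
10 (basic form) + 1 (extra statement) = 11.
The elision shares a bar with the next section but does not change this unit's count.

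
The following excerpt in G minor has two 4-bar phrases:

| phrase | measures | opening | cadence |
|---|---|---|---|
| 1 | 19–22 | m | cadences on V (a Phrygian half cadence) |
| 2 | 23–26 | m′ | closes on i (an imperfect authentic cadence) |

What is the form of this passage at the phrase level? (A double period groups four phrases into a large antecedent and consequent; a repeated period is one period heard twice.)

parallel period

Phrase 1 ends with a Phrygian half cadence (weaker) and phrase 2 with an imperfect authentic cadence (stronger): antecedent + consequent = a period.
The two phrases open with the same material (m / m′), so the period is parallel.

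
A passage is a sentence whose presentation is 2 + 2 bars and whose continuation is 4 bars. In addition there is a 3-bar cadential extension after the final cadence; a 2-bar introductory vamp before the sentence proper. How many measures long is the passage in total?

Basic sentence: 2 + 2 + 4 = 8 bars.
8 (basic form) + 3 (cadential extension) + 2 (introduction) = 13.

13 measures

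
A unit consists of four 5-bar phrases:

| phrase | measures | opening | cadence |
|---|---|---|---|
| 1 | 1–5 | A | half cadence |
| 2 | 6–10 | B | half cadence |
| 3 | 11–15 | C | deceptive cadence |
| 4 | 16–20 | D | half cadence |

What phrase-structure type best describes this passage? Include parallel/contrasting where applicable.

Phrase 4 ends with a half cadence, no stronger than phrase 2's half cadence, so the four phrases do not form a double period; nor do phrases 3–4 duplicate 1–2, so it is not a repeated period. With no phrase reaching a conclusive cadence, the passage is a phrase group.

phrase group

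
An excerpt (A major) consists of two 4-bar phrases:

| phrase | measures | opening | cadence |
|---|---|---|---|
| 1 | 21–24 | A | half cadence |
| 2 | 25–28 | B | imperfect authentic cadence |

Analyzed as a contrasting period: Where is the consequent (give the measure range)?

The antecedent is the phrase ending with the weaker cadence (half cadence, phrase 1) and the consequent the one ending more conclusively (imperfect authentic cadence, phrase 2); the consequent is measures 25-28.

measures 25–28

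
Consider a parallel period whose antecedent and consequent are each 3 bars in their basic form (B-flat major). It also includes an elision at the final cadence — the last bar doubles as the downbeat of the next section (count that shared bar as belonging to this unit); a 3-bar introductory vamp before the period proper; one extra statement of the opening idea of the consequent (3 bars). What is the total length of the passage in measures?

Basic parallel period: 3 + 3 = 6 bars.
6 (basic form) + 3 (introduction) + 3 (extra statement) = 12.
The elision shares a bar with the next section but does not change this unit's count.

12 measures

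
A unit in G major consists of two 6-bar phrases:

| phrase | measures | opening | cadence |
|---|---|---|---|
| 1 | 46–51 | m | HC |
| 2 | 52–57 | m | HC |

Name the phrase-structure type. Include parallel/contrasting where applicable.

repeated phrase

Both phrases have the same opening (m) and the same cadence (half cadence): the second is a restatement, not a consequent, so this is a repeated phrase rather than a period.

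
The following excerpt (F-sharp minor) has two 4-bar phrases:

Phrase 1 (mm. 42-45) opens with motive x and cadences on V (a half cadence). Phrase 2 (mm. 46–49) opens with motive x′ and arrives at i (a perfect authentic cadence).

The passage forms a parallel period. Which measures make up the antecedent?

The phrase ending with the weaker cadence (half cadence) is the antecedent; the one ending more conclusively (perfect authentic cadence) is the consequent. The antecedent is measures 42–45.

measures 42–45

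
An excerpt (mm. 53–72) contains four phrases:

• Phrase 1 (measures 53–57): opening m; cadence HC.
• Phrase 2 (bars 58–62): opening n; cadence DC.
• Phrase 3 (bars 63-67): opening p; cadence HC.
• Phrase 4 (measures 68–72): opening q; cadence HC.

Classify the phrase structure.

phrase group

Phrase 4 ends with a half cadence, no stronger than phrase 2's deceptive cadence, so the four phrases do not form a double period; nor do phrases 3–4 duplicate 1–2, so it is not a repeated period. With no phrase reaching a conclusive cadence, the passage is a phrase group.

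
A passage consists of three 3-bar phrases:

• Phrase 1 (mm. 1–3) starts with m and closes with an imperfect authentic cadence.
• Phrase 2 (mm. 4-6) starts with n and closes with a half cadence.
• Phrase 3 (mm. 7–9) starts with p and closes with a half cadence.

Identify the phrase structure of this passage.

phrase group

The final phrase closes with a half cadence, which is not stronger than the preceding half cadence; the 3 phrases lack an overall antecedent–consequent design and so form a phrase group.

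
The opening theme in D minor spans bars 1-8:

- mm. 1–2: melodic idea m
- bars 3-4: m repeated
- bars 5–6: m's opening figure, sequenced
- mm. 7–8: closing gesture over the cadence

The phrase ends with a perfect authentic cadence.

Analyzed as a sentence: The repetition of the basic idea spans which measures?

The presentation of a sentence is the basic idea (mm. 1–2) plus its repetition (mm. 3–4); the repetition of the basic idea is therefore mm. 3–4.

measures 3–4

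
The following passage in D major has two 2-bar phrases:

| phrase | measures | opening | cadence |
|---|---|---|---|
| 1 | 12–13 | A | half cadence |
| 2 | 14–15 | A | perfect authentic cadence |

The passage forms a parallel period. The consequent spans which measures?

measures 14–15

The antecedent is the phrase ending with the weaker cadence (half cadence, phrase 1) and the consequent the one ending more conclusively (perfect authentic cadence, phrase 2); the consequent is measures 14-15.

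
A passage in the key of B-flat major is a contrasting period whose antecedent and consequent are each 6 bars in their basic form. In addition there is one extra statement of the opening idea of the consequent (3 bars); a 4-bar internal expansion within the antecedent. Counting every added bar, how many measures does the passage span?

Basic contrasting period: 6 + 6 = 12 bars.
12 (basic form) + 3 (extra statement) + 4 (internal expansion) = 19.

19 measures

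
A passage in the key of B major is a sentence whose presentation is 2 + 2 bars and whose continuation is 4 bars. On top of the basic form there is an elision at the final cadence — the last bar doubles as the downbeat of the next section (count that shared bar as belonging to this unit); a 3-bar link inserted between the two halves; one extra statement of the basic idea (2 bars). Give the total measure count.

Basic sentence: 2 + 2 + 4 = 8 bars.
8 (basic form) + 3 (link) + 2 (extra statement) = 13.
The elision shares a bar with the next section but does not change this unit's count.

13 measures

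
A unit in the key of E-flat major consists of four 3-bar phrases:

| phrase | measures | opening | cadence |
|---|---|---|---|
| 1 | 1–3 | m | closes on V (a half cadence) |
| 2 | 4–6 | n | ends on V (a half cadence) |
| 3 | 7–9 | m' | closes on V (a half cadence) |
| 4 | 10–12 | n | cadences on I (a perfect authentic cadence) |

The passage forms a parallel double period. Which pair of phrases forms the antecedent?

In a double period the first pair of phrases (ending half cadence) is the large antecedent and the second pair (ending perfect authentic cadence) is the large consequent; the antecedent is phrases 1 and 2.

phrases 1 and 2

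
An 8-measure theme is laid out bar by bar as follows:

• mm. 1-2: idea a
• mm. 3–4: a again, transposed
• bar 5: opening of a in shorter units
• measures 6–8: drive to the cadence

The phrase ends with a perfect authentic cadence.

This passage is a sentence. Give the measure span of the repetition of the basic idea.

measures 3–4

The presentation of a sentence is the basic idea (mm. 1–2) plus its repetition (mm. 3–4); the repetition of the basic idea is therefore mm. 3–4.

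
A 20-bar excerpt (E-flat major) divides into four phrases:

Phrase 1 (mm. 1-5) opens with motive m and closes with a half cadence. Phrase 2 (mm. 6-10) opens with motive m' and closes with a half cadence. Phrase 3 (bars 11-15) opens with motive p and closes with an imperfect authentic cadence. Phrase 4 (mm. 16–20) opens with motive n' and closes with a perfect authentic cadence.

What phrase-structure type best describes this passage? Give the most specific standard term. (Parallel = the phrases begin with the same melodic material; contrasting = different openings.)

Four phrases in two halves: the first half (mm. 1–10) ends with a half cadence, the second (mm. 11-20) with a perfect authentic cadence — a large antecedent–consequent pair, i.e. a double period.
Phrase 3 begins with different material from phrase 1, making it contrasting.

contrasting double period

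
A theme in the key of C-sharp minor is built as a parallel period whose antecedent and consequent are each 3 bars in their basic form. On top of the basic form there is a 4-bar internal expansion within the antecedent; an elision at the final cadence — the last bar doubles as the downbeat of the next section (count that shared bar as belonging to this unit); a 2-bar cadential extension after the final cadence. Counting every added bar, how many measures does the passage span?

Basic parallel period: 3 + 3 = 6 bars.
6 (basic form) + 4 (internal expansion) + 2 (cadential extension) = 12.
The elision shares a bar with the next section but does not change this unit's count.

12 measures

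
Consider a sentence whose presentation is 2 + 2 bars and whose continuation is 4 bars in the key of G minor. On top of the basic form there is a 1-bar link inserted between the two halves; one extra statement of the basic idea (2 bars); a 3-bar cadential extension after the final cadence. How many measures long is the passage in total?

Basic sentence: 2 + 2 + 4 = 8 bars.
8 (basic form) + 1 (link) + 2 (extra statement) + 3 (cadential extension) = 14.

14 measures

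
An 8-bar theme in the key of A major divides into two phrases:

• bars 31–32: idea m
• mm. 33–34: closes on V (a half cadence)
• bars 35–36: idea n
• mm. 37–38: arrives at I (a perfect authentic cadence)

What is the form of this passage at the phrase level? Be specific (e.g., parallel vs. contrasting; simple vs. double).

contrasting period

Phrase 1 ends with a half cadence (weaker) and phrase 2 with a perfect authentic cadence (stronger): antecedent + consequent = a period.
The two phrases open with different material (m / n), so the period is contrasting.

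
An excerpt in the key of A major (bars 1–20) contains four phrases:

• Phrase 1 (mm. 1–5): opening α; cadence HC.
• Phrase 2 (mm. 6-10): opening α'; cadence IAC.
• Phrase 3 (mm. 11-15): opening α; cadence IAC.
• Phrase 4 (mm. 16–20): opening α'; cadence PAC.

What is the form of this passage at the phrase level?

Four phrases in two halves: the first half (mm. 1-10) ends with an imperfect authentic cadence, the second (measures 11-20) with a perfect authentic cadence — a large antecedent–consequent pair, i.e. a double period.
Phrase 3 begins with the same material as phrase 1, making it parallel.

parallel double period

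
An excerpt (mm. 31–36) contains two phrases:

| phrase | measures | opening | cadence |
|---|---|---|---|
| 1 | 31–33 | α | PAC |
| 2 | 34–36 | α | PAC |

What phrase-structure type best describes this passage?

Both phrases have the same opening (α) and the same cadence (perfect authentic cadence): the second is a restatement, not a consequent, so this is a repeated phrase rather than a period.

repeated phrase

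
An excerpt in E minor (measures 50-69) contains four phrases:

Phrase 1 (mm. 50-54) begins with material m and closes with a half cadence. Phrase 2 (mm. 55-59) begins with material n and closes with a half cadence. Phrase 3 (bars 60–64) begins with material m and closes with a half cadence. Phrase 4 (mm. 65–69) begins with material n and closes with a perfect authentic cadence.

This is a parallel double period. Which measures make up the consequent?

measures 60–69

In a double period the first pair of phrases (ending half cadence) is the large antecedent and the second pair (ending perfect authentic cadence) is the large consequent; the consequent is measures 60–69.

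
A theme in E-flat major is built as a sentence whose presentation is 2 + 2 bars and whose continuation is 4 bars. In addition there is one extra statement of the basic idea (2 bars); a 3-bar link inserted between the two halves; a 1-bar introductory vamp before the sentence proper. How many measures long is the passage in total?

Basic sentence: 2 + 2 + 4 = 8 bars.
8 (basic form) + 2 (extra statement) + 3 (link) + 1 (introduction) = 14.

14 measures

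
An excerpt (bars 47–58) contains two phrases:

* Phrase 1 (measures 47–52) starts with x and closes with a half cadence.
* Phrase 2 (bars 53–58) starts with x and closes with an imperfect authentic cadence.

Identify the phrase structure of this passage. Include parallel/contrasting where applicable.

parallel period

Phrase 1 ends with a half cadence (weaker) and phrase 2 with an imperfect authentic cadence (stronger): antecedent + consequent = a period.
The two phrases open with the same material (x / x), so the period is parallel.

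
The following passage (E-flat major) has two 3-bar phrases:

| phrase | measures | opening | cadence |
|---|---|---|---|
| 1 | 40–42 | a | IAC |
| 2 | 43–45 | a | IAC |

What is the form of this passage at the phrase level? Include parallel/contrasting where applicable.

repeated phrase

Both phrases have the same opening (a) and the same cadence (imperfect authentic cadence): the second is a restatement, not a consequent, so this is a repeated phrase rather than a period.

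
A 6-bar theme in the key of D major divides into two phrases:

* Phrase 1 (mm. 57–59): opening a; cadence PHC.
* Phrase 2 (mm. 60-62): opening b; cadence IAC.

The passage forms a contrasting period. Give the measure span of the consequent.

The phrase ending with the weaker cadence (Phrygian half cadence) is the antecedent; the one ending more conclusively (imperfect authentic cadence) is the consequent. The consequent is measures 60–62.

measures 60–62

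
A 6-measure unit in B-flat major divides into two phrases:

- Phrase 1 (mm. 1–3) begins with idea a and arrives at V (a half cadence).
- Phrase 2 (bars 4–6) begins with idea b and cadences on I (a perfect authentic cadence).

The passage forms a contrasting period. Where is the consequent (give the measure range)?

measures 4–6

The antecedent is the phrase ending with the weaker cadence (half cadence, phrase 1) and the consequent the one ending more conclusively (perfect authentic cadence, phrase 2); the consequent is mm. 4-6.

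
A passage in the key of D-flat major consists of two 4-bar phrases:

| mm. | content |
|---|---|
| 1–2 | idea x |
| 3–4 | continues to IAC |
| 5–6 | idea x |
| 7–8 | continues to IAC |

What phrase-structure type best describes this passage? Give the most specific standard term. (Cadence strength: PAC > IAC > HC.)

Both phrases have the same opening (x) and the same cadence (imperfect authentic cadence): the second is a restatement, not a consequent, so this is a repeated phrase rather than a period.

repeated phrase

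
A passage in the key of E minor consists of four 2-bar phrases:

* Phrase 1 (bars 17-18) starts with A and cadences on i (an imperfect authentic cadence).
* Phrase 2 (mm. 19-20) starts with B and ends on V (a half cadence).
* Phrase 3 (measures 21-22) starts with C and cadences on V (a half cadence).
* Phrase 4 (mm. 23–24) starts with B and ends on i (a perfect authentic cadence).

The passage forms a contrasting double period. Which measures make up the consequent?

measures 21–24

In a double period the first pair of phrases (ending half cadence) is the large antecedent and the second pair (ending perfect authentic cadence) is the large consequent; the consequent is measures 21–24.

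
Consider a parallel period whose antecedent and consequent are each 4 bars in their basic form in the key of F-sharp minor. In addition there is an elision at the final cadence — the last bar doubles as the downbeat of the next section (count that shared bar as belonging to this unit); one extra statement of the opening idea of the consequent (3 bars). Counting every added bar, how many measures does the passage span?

11 measures

Basic parallel period: 4 + 4 = 8 bars.
8 (basic form) + 3 (extra statement) = 11.
The elision shares a bar with the next section but does not change this unit's count.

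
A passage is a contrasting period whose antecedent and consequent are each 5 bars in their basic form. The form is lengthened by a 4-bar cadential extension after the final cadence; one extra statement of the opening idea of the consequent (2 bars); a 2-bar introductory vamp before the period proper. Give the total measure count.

18 measures

Basic contrasting period: 5 + 5 = 10 bars.
10 (basic form) + 4 (cadential extension) + 2 (extra statement) + 2 (introduction) = 18.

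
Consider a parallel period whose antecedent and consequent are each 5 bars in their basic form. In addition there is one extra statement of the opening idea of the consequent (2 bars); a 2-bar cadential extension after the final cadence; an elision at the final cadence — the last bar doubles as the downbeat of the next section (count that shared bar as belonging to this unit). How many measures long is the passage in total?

Basic parallel period: 5 + 5 = 10 bars.
10 (basic form) + 2 (extra statement) + 2 (cadential extension) = 14.
The elision shares a bar with the next section but does not change this unit's count.

14 measures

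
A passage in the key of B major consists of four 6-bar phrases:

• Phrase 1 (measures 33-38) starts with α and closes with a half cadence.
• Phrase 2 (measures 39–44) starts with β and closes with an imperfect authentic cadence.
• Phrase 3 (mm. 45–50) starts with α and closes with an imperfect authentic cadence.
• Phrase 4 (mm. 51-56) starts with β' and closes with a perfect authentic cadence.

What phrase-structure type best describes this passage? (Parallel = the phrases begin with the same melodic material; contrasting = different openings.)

Four phrases in two halves: the first half (mm. 33-44) ends with an imperfect authentic cadence, the second (measures 45–56) with a perfect authentic cadence — a large antecedent–consequent pair, i.e. a double period.
Phrase 3 begins with the same material as phrase 1, making it parallel.

parallel double period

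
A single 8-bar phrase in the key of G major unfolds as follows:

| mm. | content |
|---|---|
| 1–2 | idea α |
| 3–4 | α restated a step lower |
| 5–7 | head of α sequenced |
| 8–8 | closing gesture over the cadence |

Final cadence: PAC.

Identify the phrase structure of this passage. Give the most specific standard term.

sentence

Basic idea (mm. 1-2) + its repetition (measures 3-4) form the presentation; fragmentation and cadence (bars 5–8) form the continuation — the 8-bar whole is a sentence.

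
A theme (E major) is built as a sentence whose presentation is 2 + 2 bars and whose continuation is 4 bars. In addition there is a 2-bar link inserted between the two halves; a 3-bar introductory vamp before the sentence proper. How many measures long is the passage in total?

Basic sentence: 2 + 2 + 4 = 8 bars.
8 (basic form) + 2 (link) + 3 (introduction) = 13.

13 measures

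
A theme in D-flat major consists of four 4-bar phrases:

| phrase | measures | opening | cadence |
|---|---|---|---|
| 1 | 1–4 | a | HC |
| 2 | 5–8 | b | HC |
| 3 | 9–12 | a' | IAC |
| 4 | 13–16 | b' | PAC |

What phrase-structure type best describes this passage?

Four phrases in two halves: the first half (bars 1–8) ends with a half cadence, the second (mm. 9–16) with a perfect authentic cadence — a large antecedent–consequent pair, i.e. a double period.
Phrase 3 begins with the same material as phrase 1, making it parallel.

parallel double period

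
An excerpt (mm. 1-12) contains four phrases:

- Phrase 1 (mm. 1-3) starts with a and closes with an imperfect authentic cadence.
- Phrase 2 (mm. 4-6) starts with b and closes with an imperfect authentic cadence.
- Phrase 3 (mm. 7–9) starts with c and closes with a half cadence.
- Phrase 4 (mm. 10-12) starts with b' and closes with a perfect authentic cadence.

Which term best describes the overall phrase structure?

Four phrases in two halves: the first half (measures 1-6) ends with an imperfect authentic cadence, the second (measures 7–12) with a perfect authentic cadence — a large antecedent–consequent pair, i.e. a double period.
Phrase 3 begins with different material from phrase 1, making it contrasting.

contrasting double period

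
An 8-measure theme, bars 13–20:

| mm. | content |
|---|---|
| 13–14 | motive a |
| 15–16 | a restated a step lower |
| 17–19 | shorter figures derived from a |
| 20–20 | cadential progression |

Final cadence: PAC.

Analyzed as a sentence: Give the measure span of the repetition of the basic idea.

measures 15–16

The presentation of a sentence is the basic idea (measures 13–14) plus its repetition (bars 15–16); the repetition of the basic idea is therefore mm. 15–16.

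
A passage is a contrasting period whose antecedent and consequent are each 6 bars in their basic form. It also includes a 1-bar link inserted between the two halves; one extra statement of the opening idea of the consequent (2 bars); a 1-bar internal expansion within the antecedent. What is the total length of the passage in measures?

16 measures

Basic contrasting period: 6 + 6 = 12 bars.
12 (basic form) + 1 (link) + 2 (extra statement) + 1 (internal expansion) = 16.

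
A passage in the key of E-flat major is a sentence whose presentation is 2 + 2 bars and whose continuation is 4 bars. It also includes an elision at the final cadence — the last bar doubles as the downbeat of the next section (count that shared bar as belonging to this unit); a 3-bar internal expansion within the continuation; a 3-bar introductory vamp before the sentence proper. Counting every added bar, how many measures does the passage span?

14 measures

Basic sentence: 2 + 2 + 4 = 8 bars.
8 (basic form) + 3 (internal expansion) + 3 (introduction) = 14.
The elision shares a bar with the next section but does not change this unit's count.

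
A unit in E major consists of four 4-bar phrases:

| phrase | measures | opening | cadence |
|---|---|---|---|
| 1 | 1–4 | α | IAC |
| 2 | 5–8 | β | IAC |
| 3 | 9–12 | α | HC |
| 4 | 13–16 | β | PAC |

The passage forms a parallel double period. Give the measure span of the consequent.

measures 9–16

In a double period the four phrases pair into a large antecedent (phrases 1–2, ending imperfect authentic cadence) and a large consequent (phrases 3–4, ending perfect authentic cadence). The consequent spans mm. 9–16.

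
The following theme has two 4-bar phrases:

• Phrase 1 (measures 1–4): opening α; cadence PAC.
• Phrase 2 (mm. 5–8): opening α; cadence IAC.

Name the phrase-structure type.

phrase group

The second phrase closes with an imperfect authentic cadence, which is not stronger than the first phrase's perfect authentic cadence; without a weak→strong cadential pair there is no antecedent–consequent relationship, so this is a phrase group rather than a period.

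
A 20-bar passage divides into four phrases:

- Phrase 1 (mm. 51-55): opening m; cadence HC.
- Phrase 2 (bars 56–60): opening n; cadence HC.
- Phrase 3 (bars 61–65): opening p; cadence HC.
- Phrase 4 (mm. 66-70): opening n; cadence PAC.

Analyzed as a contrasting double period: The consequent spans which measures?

In a double period the four phrases pair into a large antecedent (phrases 1–2, ending half cadence) and a large consequent (phrases 3–4, ending perfect authentic cadence). The consequent spans mm. 61–70.

measures 61–70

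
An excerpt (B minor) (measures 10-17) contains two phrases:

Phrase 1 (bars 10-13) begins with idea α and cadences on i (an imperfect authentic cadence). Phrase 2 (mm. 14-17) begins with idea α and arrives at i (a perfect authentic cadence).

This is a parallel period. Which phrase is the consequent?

phrase 2

The phrase ending with the weaker cadence (imperfect authentic cadence) is the antecedent; the one ending more conclusively (perfect authentic cadence) is the consequent. The consequent is phrase 2.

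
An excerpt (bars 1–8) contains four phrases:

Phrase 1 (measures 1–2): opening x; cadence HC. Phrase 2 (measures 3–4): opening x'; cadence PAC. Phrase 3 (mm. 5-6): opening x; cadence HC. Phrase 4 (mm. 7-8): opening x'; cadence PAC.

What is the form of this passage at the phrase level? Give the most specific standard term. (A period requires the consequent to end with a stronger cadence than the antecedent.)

The cadence pattern HC–PAC–HC–PAC is weak–strong twice, and phrases 3–4 restate phrases 1–2: a period heard twice, not a double period (which would end weakly at phrase 2).

repeated period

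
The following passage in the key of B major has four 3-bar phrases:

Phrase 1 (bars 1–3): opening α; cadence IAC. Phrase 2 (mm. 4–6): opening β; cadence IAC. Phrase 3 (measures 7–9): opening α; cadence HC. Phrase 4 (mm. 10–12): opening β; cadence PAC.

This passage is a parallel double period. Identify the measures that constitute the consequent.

In a double period the four phrases pair into a large antecedent (phrases 1–2, ending imperfect authentic cadence) and a large consequent (phrases 3–4, ending perfect authentic cadence). The consequent spans measures 7–12.

measures 7–12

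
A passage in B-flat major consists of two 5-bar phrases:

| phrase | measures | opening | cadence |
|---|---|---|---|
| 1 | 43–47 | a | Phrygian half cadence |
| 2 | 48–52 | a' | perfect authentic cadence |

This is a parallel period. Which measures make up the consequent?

The phrase ending with the weaker cadence (Phrygian half cadence) is the antecedent; the one ending more conclusively (perfect authentic cadence) is the consequent. The consequent is measures 48–52.

measures 48–52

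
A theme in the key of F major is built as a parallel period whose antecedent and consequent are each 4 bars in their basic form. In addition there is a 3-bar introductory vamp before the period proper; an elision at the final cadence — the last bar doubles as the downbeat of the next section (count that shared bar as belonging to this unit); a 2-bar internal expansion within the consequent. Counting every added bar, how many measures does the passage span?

Basic parallel period: 4 + 4 = 8 bars.
8 (basic form) + 3 (introduction) + 2 (internal expansion) = 13.
The elision shares a bar with the next section but does not change this unit's count.

13 measures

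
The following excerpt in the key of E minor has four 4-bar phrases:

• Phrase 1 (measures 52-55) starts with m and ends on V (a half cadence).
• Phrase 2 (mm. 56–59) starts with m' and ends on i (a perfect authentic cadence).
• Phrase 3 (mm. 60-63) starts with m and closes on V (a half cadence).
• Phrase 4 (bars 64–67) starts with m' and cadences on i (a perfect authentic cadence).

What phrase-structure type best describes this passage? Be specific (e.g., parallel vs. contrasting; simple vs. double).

The cadence pattern HC–PAC–HC–PAC is weak–strong twice, and phrases 3–4 restate phrases 1–2: a period heard twice, not a double period (which would end weakly at phrase 2).

repeated period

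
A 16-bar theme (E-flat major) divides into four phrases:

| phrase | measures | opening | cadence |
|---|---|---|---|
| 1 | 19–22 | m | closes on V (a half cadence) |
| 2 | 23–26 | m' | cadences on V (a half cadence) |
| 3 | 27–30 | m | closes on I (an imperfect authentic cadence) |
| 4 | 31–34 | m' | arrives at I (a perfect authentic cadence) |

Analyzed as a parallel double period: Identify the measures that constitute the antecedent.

measures 19–26

In a double period the four phrases pair into a large antecedent (phrases 1–2, ending half cadence) and a large consequent (phrases 3–4, ending perfect authentic cadence). The antecedent spans mm. 19–26.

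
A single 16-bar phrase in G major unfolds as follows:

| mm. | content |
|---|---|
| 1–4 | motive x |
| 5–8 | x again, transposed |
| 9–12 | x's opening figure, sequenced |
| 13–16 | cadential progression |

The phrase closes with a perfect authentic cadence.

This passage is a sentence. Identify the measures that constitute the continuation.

measures 9–16

After the presentation (mm. 1–8), the continuation covers the fragmentation through the cadence: measures 9-16.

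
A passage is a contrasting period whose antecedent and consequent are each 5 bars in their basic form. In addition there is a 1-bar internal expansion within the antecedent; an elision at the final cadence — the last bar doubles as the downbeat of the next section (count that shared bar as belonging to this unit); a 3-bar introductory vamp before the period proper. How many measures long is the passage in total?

Basic contrasting period: 5 + 5 = 10 bars.
10 (basic form) + 1 (internal expansion) + 3 (introduction) = 14.
The elision shares a bar with the next section but does not change this unit's count.

14 measures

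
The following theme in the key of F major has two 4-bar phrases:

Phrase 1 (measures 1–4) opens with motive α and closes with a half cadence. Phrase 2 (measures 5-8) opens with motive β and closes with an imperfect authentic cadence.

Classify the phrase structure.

Phrase 1 ends with a half cadence (weaker) and phrase 2 with an imperfect authentic cadence (stronger): antecedent + consequent = a period.
The two phrases open with different material (α / β), so the period is contrasting.

contrasting period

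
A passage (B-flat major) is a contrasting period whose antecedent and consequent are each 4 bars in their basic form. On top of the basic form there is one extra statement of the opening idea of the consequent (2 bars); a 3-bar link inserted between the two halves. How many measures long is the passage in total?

Basic contrasting period: 4 + 4 = 8 bars.
8 (basic form) + 2 (extra statement) + 3 (link) = 13.

13 measures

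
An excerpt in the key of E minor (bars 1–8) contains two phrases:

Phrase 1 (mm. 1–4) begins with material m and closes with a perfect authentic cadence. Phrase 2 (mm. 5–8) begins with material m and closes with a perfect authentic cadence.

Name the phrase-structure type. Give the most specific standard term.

Both phrases have the same opening (m) and the same cadence (perfect authentic cadence): the second is a restatement, not a consequent, so this is a repeated phrase rather than a period.

repeated phrase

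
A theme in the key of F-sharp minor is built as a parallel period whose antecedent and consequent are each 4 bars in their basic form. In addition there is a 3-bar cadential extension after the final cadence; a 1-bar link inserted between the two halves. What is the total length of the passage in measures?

12 measures

Basic parallel period: 4 + 4 = 8 bars.
8 (basic form) + 3 (cadential extension) + 1 (link) = 12.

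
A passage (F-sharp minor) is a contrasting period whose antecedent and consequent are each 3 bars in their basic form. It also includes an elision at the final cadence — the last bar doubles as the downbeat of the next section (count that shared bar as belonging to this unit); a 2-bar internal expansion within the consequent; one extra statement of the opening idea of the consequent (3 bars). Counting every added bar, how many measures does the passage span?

Basic contrasting period: 3 + 3 = 6 bars.
6 (basic form) + 2 (internal expansion) + 3 (extra statement) = 11.
The elision shares a bar with the next section but does not change this unit's count.

11 measures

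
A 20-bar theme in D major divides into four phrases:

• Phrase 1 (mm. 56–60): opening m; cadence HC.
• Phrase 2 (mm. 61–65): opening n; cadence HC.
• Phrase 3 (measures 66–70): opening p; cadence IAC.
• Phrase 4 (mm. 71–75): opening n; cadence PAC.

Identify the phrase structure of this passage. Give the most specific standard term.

Four phrases in two halves: the first half (measures 56–65) ends with a half cadence, the second (mm. 66–75) with a perfect authentic cadence — a large antecedent–consequent pair, i.e. a double period.
Phrase 3 begins with different material from phrase 1, making it contrasting.

contrasting double period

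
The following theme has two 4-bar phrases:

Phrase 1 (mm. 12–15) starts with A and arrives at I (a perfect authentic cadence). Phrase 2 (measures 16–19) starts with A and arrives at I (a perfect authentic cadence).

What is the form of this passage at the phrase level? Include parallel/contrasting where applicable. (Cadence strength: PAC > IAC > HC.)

repeated phrase

Both phrases have the same opening (A) and the same cadence (perfect authentic cadence): the second is a restatement, not a consequent, so this is a repeated phrase rather than a period.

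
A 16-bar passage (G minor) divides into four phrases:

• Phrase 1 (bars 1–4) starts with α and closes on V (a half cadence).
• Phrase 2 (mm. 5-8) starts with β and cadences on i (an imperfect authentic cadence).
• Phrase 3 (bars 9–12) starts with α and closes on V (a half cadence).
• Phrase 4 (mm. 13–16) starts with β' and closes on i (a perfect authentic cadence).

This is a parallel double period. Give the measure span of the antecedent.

measures 1–8

In a double period the first pair of phrases (ending imperfect authentic cadence) is the large antecedent and the second pair (ending perfect authentic cadence) is the large consequent; the antecedent is measures 1–8.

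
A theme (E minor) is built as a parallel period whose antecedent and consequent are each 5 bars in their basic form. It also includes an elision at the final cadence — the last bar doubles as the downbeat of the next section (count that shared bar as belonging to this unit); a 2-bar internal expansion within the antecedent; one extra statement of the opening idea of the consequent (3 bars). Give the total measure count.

15 measures

Basic parallel period: 5 + 5 = 10 bars.
10 (basic form) + 2 (internal expansion) + 3 (extra statement) = 15.
The elision shares a bar with the next section but does not change this unit's count.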